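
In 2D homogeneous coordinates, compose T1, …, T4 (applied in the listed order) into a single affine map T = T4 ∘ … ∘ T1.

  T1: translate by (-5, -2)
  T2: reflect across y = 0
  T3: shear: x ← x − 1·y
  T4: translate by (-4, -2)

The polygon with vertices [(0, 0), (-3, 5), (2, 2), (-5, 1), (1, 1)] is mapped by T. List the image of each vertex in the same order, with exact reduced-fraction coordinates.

T1 translate by (-5, -2): (0, 0) → (-5, -2); (-3, 5) → (-8, 3); (2, 2) → (-3, 0); (-5, 1) → (-10, -1); (1, 1) → (-4, -1)
T2 reflect across y = 0: (-5, -2) → (-5, 2); (-8, 3) → (-8, -3); (-3, 0) → (-3, 0); (-10, -1) → (-10, 1); (-4, -1) → (-4, 1)
T3 shear: x ← x − 1·y: (-5, 2) → (-7, 2); (-8, -3) → (-5, -3); (-3, 0) → (-3, 0); (-10, 1) → (-11, 1); (-4, 1) → (-5, 1)
T4 translate by (-4, -2): (-7, 2) → (-11, 0); (-5, -3) → (-9, -5); (-3, 0) → (-7, -2); (-11, 1) → (-15, -1); (-5, 1) → (-9, -1)

image vertices: (-11, 0), (-9, -5), (-7, -2), (-15, -1), (-9, -1)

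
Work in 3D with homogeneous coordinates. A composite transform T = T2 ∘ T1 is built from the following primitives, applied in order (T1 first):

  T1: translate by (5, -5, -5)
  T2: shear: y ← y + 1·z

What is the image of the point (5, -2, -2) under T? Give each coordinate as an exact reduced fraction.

T1 translate by (5, -5, -5): (5, -2, -2) → (10, -7, -7)
T2 shear: y ← y + 1·z: (10, -7, -7) → (10, -14, -7)

T(p) = (10, -14, -7)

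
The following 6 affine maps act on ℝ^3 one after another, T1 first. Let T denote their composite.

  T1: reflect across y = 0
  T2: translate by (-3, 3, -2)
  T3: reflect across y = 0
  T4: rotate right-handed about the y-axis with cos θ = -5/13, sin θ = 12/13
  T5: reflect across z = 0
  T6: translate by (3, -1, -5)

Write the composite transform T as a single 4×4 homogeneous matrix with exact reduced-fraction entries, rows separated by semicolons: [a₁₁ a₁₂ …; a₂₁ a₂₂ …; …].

T1 = [1 0 0 0; 0 -1 0 0; 0 0 1 0; 0 0 0 1]
T2·T1 = [1 0 0 -3; 0 -1 0 3; 0 0 1 -2; 0 0 0 1]
T3·…·T1 = [1 0 0 -3; 0 1 0 -3; 0 0 1 -2; 0 0 0 1]
T4·…·T1 = [-5/13 0 12/13 -9/13; 0 1 0 -3; -12/13 0 -5/13 46/13; 0 0 0 1]
T5·…·T1 = [-5/13 0 12/13 -9/13; 0 1 0 -3; 12/13 0 5/13 -46/13; 0 0 0 1]
T6·…·T1 = [-5/13 0 12/13 30/13; 0 1 0 -4; 12/13 0 5/13 -111/13; 0 0 0 1]

T = [-5/13 0 12/13 30/13; 0 1 0 -4; 12/13 0 5/13 -111/13; 0 0 0 1]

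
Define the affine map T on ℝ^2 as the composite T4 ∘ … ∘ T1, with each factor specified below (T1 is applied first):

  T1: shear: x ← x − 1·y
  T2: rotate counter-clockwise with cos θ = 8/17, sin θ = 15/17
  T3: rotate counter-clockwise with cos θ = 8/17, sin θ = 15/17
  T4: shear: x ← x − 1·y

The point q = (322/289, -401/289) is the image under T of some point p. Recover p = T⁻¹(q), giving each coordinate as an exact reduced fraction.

T1 = [1 -1 0; 0 1 0; 0 0 1]
T2·T1 = [8/17 -23/17 0; 15/17 -7/17 0; 0 0 1]
T3·…·T1 = [-161/289 -79/289 0; 240/289 -401/289 0; 0 0 1]
T4·…·T1 = [-401/289 322/289 0; 240/289 -401/289 0; 0 0 1]
det M = 1; M⁻¹ = [-401/289 -322/289 0; -240/289 -401/289 0; 0 0 1]
M⁻¹ · (322/289, -401/289)ᵀ = (0, 1)ᵀ

p = (0, 1)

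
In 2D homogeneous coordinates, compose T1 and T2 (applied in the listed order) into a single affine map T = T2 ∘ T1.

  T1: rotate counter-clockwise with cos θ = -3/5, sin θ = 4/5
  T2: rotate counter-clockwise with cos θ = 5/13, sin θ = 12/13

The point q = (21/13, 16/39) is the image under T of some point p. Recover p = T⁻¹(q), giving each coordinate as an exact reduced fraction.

T1 = [-3/5 -4/5 0; 4/5 -3/5 0; 0 0 1]
T2·T1 = [-63/65 16/65 0; -16/65 -63/65 0; 0 0 1]
det M = 1; M⁻¹ = [-63/65 -16/65 0; 16/65 -63/65 0; 0 0 1]
M⁻¹ · (21/13, 16/39)ᵀ = (-5/3, 0)ᵀ

p = (-5/3, 0)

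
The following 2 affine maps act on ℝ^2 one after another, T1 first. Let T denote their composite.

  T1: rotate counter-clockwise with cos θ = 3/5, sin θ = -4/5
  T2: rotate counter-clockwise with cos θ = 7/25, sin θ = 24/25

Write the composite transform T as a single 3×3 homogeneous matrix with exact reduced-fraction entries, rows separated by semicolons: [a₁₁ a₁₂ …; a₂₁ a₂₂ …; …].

T = [117/125 -44/125 0; 44/125 117/125 0; 0 0 1]

T1 = [3/5 4/5 0; -4/5 3/5 0; 0 0 1]
T2·T1 = [117/125 -44/125 0; 44/125 117/125 0; 0 0 1]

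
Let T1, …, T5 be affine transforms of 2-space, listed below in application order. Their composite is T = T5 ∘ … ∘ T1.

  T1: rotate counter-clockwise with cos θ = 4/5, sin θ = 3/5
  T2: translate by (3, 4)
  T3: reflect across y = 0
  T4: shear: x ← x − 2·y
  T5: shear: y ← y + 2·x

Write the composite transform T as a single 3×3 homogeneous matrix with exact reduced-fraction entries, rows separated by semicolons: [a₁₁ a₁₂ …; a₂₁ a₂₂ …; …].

T1 = [4/5 -3/5 0; 3/5 4/5 0; 0 0 1]
T2·T1 = [4/5 -3/5 3; 3/5 4/5 4; 0 0 1]
T3·…·T1 = [4/5 -3/5 3; -3/5 -4/5 -4; 0 0 1]
T4·…·T1 = [2 1 11; -3/5 -4/5 -4; 0 0 1]
T5·…·T1 = [2 1 11; 17/5 6/5 18; 0 0 1]

T = [2 1 11; 17/5 6/5 18; 0 0 1]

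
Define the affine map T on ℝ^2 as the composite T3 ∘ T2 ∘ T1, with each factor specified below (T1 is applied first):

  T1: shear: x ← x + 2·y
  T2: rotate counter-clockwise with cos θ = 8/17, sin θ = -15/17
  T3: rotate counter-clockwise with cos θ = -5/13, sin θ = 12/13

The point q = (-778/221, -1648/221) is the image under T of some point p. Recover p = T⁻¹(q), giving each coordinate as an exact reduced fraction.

T1 = [1 2 0; 0 1 0; 0 0 1]
T2·T1 = [8/17 31/17 0; -15/17 -22/17 0; 0 0 1]
T3·…·T1 = [140/221 109/221 0; 171/221 482/221 0; 0 0 1]
det M = 1; M⁻¹ = [482/221 -109/221 0; -171/221 140/221 0; 0 0 1]
M⁻¹ · (-778/221, -1648/221)ᵀ = (-4, -2)ᵀ

p = (-4, -2)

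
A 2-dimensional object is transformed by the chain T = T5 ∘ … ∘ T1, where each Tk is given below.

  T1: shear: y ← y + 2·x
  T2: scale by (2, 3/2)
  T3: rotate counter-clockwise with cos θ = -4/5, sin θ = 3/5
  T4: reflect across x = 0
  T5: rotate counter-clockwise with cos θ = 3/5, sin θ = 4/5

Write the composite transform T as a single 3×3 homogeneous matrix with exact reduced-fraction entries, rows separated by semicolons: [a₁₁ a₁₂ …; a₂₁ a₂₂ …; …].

T = [3 3/2 0; 2 0 0; 0 0 1]

T1 = [1 0 0; 2 1 0; 0 0 1]
T2·T1 = [2 0 0; 3 3/2 0; 0 0 1]
T3·…·T1 = [-17/5 -9/10 0; -6/5 -6/5 0; 0 0 1]
T4·…·T1 = [17/5 9/10 0; -6/5 -6/5 0; 0 0 1]
T5·…·T1 = [3 3/2 0; 2 0 0; 0 0 1]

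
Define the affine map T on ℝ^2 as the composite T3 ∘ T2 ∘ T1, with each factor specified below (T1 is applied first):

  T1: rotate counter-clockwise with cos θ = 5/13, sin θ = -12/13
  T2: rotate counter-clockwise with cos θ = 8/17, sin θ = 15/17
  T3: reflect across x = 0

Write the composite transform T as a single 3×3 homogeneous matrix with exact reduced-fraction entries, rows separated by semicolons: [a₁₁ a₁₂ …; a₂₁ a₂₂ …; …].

T1 = [5/13 12/13 0; -12/13 5/13 0; 0 0 1]
T2·T1 = [220/221 21/221 0; -21/221 220/221 0; 0 0 1]
T3·…·T1 = [-220/221 -21/221 0; -21/221 220/221 0; 0 0 1]

T = [-220/221 -21/221 0; -21/221 220/221 0; 0 0 1]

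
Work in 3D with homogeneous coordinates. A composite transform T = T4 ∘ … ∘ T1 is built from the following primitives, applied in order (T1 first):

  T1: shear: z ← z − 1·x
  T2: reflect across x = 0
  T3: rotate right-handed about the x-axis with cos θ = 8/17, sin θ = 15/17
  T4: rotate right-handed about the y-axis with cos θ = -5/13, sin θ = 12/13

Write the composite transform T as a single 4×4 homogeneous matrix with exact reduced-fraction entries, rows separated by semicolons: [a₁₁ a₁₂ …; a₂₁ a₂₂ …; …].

T = [-11/221 180/221 96/221 0; 15/17 8/17 -15/17 0; 244/221 -75/221 -40/221 0; 0 0 0 1]

T1 = [1 0 0 0; 0 1 0 0; -1 0 1 0; 0 0 0 1]
T2·T1 = [-1 0 0 0; 0 1 0 0; -1 0 1 0; 0 0 0 1]
T3·…·T1 = [-1 0 0 0; 15/17 8/17 -15/17 0; -8/17 15/17 8/17 0; 0 0 0 1]
T4·…·T1 = [-11/221 180/221 96/221 0; 15/17 8/17 -15/17 0; 244/221 -75/221 -40/221 0; 0 0 0 1]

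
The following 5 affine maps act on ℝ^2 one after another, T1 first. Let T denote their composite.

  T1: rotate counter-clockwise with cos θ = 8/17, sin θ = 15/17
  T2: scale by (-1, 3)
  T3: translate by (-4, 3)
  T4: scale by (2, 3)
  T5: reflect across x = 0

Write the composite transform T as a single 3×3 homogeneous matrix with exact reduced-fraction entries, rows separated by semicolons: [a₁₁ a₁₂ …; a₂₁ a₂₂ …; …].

T1 = [8/17 -15/17 0; 15/17 8/17 0; 0 0 1]
T2·T1 = [-8/17 15/17 0; 45/17 24/17 0; 0 0 1]
T3·…·T1 = [-8/17 15/17 -4; 45/17 24/17 3; 0 0 1]
T4·…·T1 = [-16/17 30/17 -8; 135/17 72/17 9; 0 0 1]
T5·…·T1 = [16/17 -30/17 8; 135/17 72/17 9; 0 0 1]

T = [16/17 -30/17 8; 135/17 72/17 9; 0 0 1]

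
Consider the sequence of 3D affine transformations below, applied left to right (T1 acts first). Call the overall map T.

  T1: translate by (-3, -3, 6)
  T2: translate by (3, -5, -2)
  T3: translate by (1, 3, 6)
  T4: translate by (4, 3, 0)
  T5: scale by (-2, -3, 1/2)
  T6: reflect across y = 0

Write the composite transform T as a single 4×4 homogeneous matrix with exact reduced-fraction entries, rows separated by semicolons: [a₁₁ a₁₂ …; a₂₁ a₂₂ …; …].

T = [-2 0 0 -10; 0 3 0 -6; 0 0 1/2 5; 0 0 0 1]

T1 = [1 0 0 -3; 0 1 0 -3; 0 0 1 6; 0 0 0 1]
T2·T1 = [1 0 0 0; 0 1 0 -8; 0 0 1 4; 0 0 0 1]
T3·…·T1 = [1 0 0 1; 0 1 0 -5; 0 0 1 10; 0 0 0 1]
T4·…·T1 = [1 0 0 5; 0 1 0 -2; 0 0 1 10; 0 0 0 1]
T5·…·T1 = [-2 0 0 -10; 0 -3 0 6; 0 0 1/2 5; 0 0 0 1]
T6·…·T1 = [-2 0 0 -10; 0 3 0 -6; 0 0 1/2 5; 0 0 0 1]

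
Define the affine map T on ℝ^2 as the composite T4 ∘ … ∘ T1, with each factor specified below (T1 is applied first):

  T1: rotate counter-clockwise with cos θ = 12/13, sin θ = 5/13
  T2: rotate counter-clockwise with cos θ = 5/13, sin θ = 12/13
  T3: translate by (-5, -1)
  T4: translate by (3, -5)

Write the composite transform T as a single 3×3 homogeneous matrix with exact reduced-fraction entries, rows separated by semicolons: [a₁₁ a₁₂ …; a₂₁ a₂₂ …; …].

T = [0 -1 -2; 1 0 -6; 0 0 1]

T1 = [12/13 -5/13 0; 5/13 12/13 0; 0 0 1]
T2·T1 = [0 -1 0; 1 0 0; 0 0 1]
T3·…·T1 = [0 -1 -5; 1 0 -1; 0 0 1]
T4·…·T1 = [0 -1 -2; 1 0 -6; 0 0 1]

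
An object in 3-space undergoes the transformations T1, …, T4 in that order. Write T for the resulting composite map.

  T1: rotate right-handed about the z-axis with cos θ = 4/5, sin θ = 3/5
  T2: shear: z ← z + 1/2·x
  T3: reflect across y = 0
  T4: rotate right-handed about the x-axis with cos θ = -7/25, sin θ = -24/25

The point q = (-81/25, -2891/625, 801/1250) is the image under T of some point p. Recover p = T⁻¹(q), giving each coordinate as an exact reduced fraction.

T1 = [4/5 -3/5 0 0; 3/5 4/5 0 0; 0 0 1 0; 0 0 0 1]
T2·T1 = [4/5 -3/5 0 0; 3/5 4/5 0 0; 2/5 -3/10 1 0; 0 0 0 1]
T3·…·T1 = [4/5 -3/5 0 0; -3/5 -4/5 0 0; 2/5 -3/10 1 0; 0 0 0 1]
T4·…·T1 = [4/5 -3/5 0 0; 69/125 -8/125 24/25 0; 58/125 213/250 -7/25 0; 0 0 0 1]
det M = -1; M⁻¹ = [4/5 21/125 72/125 0; -3/5 28/125 96/125 0; -1/2 24/25 -7/25 0; 0 0 0 1]
M⁻¹ · (-81/25, -2891/625, 801/1250)ᵀ = (-3, 7/5, -3)ᵀ

p = (-3, 7/5, -3)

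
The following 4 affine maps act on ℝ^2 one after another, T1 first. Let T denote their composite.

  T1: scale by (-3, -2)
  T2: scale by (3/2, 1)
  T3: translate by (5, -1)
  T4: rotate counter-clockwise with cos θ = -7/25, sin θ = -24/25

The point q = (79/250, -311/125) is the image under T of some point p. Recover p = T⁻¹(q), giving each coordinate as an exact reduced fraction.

T1 = [-3 0 0; 0 -2 0; 0 0 1]
T2·T1 = [-9/2 0 0; 0 -2 0; 0 0 1]
T3·…·T1 = [-9/2 0 5; 0 -2 -1; 0 0 1]
T4·…·T1 = [63/50 -48/25 -59/25; 108/25 14/25 -113/25; 0 0 1]
det M = 9; M⁻¹ = [14/225 16/75 10/9; -12/25 7/50 -1/2; 0 0 1]
M⁻¹ · (79/250, -311/125)ᵀ = (3/5, -1)ᵀ

p = (3/5, -1)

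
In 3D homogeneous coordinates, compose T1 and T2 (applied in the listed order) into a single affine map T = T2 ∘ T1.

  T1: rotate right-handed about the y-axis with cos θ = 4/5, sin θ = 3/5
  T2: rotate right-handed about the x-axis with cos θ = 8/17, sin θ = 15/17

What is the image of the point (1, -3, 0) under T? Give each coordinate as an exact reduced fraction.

T1 rotate right-handed about the y-axis with cos θ = 4/5, sin θ = 3/5: (1, -3, 0) → (4/5, -3, -3/5)
T2 rotate right-handed about the x-axis with cos θ = 8/17, sin θ = 15/17: (4/5, -3, -3/5) → (4/5, -15/17, -249/85)

T(p) = (4/5, -15/17, -249/85)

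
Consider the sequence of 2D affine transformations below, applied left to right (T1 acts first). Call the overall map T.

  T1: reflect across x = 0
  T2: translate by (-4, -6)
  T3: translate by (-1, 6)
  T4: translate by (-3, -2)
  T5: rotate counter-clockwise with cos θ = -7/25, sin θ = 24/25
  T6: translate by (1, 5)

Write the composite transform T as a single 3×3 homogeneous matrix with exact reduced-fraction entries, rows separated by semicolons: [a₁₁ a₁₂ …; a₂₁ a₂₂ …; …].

T1 = [-1 0 0; 0 1 0; 0 0 1]
T2·T1 = [-1 0 -4; 0 1 -6; 0 0 1]
T3·…·T1 = [-1 0 -5; 0 1 0; 0 0 1]
T4·…·T1 = [-1 0 -8; 0 1 -2; 0 0 1]
T5·…·T1 = [7/25 -24/25 104/25; -24/25 -7/25 -178/25; 0 0 1]
T6·…·T1 = [7/25 -24/25 129/25; -24/25 -7/25 -53/25; 0 0 1]

T = [7/25 -24/25 129/25; -24/25 -7/25 -53/25; 0 0 1]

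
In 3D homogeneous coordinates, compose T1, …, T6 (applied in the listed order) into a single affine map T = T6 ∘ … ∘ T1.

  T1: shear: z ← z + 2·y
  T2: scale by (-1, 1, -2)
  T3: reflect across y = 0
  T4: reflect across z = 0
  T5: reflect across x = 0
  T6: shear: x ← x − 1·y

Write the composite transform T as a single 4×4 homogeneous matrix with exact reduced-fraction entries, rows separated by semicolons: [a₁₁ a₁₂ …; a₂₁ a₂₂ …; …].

T = [1 1 0 0; 0 -1 0 0; 0 4 2 0; 0 0 0 1]

T1 = [1 0 0 0; 0 1 0 0; 0 2 1 0; 0 0 0 1]
T2·T1 = [-1 0 0 0; 0 1 0 0; 0 -4 -2 0; 0 0 0 1]
T3·…·T1 = [-1 0 0 0; 0 -1 0 0; 0 -4 -2 0; 0 0 0 1]
T4·…·T1 = [-1 0 0 0; 0 -1 0 0; 0 4 2 0; 0 0 0 1]
T5·…·T1 = [1 0 0 0; 0 -1 0 0; 0 4 2 0; 0 0 0 1]
T6·…·T1 = [1 1 0 0; 0 -1 0 0; 0 4 2 0; 0 0 0 1]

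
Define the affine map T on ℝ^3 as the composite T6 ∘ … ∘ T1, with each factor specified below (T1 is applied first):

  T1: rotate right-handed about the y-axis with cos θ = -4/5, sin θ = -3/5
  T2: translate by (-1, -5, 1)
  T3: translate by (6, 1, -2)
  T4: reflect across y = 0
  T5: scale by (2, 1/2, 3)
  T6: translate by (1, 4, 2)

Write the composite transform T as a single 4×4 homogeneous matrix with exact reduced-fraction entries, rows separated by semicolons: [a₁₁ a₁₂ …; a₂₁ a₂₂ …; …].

T = [-8/5 0 -6/5 11; 0 -1/2 0 6; 9/5 0 -12/5 -1; 0 0 0 1]

T1 = [-4/5 0 -3/5 0; 0 1 0 0; 3/5 0 -4/5 0; 0 0 0 1]
T2·T1 = [-4/5 0 -3/5 -1; 0 1 0 -5; 3/5 0 -4/5 1; 0 0 0 1]
T3·…·T1 = [-4/5 0 -3/5 5; 0 1 0 -4; 3/5 0 -4/5 -1; 0 0 0 1]
T4·…·T1 = [-4/5 0 -3/5 5; 0 -1 0 4; 3/5 0 -4/5 -1; 0 0 0 1]
T5·…·T1 = [-8/5 0 -6/5 10; 0 -1/2 0 2; 9/5 0 -12/5 -3; 0 0 0 1]
T6·…·T1 = [-8/5 0 -6/5 11; 0 -1/2 0 6; 9/5 0 -12/5 -1; 0 0 0 1]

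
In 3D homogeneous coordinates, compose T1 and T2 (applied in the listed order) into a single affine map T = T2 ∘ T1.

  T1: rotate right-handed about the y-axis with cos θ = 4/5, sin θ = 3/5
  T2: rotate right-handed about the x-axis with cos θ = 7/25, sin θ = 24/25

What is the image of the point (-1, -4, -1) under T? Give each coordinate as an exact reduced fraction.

T(p) = (-7/5, -116/125, -487/125)

T1 rotate right-handed about the y-axis with cos θ = 4/5, sin θ = 3/5: (-1, -4, -1) → (-7/5, -4, -1/5)
T2 rotate right-handed about the x-axis with cos θ = 7/25, sin θ = 24/25: (-7/5, -4, -1/5) → (-7/5, -116/125, -487/125)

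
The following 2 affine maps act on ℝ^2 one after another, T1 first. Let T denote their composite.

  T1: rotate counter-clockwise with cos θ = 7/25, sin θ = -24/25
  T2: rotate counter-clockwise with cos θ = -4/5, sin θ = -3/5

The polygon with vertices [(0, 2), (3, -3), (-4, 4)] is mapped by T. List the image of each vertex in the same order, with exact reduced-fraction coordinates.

image vertices: (-6/5, -8/5), (-3/5, 21/5), (4/5, -28/5)

T1 rotate counter-clockwise with cos θ = 7/25, sin θ = -24/25: (0, 2) → (48/25, 14/25); (3, -3) → (-51/25, -93/25); (-4, 4) → (68/25, 124/25)
T2 rotate counter-clockwise with cos θ = -4/5, sin θ = -3/5: (48/25, 14/25) → (-6/5, -8/5); (-51/25, -93/25) → (-3/5, 21/5); (68/25, 124/25) → (4/5, -28/5)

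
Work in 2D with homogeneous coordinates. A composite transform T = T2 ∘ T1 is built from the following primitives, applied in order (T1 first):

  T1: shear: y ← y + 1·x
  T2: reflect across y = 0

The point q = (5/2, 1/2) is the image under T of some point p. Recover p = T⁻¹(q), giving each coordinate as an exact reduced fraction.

p = (5/2, -3)

T1 = [1 0 0; 1 1 0; 0 0 1]
T2·T1 = [1 0 0; -1 -1 0; 0 0 1]
det M = -1; M⁻¹ = [1 0 0; -1 -1 0; 0 0 1]
M⁻¹ · (5/2, 1/2)ᵀ = (5/2, -3)ᵀ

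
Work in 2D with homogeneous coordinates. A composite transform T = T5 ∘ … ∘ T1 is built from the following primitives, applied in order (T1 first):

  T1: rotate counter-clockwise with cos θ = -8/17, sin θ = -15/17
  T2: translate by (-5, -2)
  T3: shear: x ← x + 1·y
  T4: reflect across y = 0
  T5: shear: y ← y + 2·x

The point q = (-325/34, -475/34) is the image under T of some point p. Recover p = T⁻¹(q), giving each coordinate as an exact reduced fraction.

T1 = [-8/17 15/17 0; -15/17 -8/17 0; 0 0 1]
T2·T1 = [-8/17 15/17 -5; -15/17 -8/17 -2; 0 0 1]
T3·…·T1 = [-23/17 7/17 -7; -15/17 -8/17 -2; 0 0 1]
T4·…·T1 = [-23/17 7/17 -7; 15/17 8/17 2; 0 0 1]
T5·…·T1 = [-23/17 7/17 -7; -31/17 22/17 -12; 0 0 1]
det M = -1; M⁻¹ = [-22/17 7/17 -70/17; -31/17 23/17 59/17; 0 0 1]
M⁻¹ · (-325/34, -475/34)ᵀ = (5/2, 2)ᵀ

p = (5/2, 2)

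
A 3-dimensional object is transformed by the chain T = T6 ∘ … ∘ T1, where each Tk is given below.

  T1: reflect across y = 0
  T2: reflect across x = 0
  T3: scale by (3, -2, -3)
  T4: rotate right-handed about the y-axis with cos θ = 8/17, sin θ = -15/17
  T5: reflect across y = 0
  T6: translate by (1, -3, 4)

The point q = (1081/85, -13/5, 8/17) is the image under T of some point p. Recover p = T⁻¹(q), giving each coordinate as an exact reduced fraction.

p = (-4/5, -1/5, 4)

T1 = [1 0 0 0; 0 -1 0 0; 0 0 1 0; 0 0 0 1]
T2·T1 = [-1 0 0 0; 0 -1 0 0; 0 0 1 0; 0 0 0 1]
T3·…·T1 = [-3 0 0 0; 0 2 0 0; 0 0 -3 0; 0 0 0 1]
T4·…·T1 = [-24/17 0 45/17 0; 0 2 0 0; -45/17 0 -24/17 0; 0 0 0 1]
T5·…·T1 = [-24/17 0 45/17 0; 0 -2 0 0; -45/17 0 -24/17 0; 0 0 0 1]
T6·…·T1 = [-24/17 0 45/17 1; 0 -2 0 -3; -45/17 0 -24/17 4; 0 0 0 1]
det M = -18; M⁻¹ = [-8/51 0 -5/17 4/3; 0 -1/2 0 -3/2; 5/17 0 -8/51 1/3; 0 0 0 1]
M⁻¹ · (1081/85, -13/5, 8/17)ᵀ = (-4/5, -1/5, 4)ᵀ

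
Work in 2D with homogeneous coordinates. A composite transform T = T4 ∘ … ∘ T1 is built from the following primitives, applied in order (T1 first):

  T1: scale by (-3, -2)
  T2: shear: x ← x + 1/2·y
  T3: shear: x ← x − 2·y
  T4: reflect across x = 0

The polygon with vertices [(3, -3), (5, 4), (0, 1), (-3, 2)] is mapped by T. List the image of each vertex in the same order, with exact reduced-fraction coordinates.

image vertices: (18, 6), (3, -8), (-3, -2), (-15, -4)

T1 scale by (-3, -2): (3, -3) → (-9, 6); (5, 4) → (-15, -8); (0, 1) → (0, -2); (-3, 2) → (9, -4)
T2 shear: x ← x + 1/2·y: (-9, 6) → (-6, 6); (-15, -8) → (-19, -8); (0, -2) → (-1, -2); (9, -4) → (7, -4)
T3 shear: x ← x − 2·y: (-6, 6) → (-18, 6); (-19, -8) → (-3, -8); (-1, -2) → (3, -2); (7, -4) → (15, -4)
T4 reflect across x = 0: (-18, 6) → (18, 6); (-3, -8) → (3, -8); (3, -2) → (-3, -2); (15, -4) → (-15, -4)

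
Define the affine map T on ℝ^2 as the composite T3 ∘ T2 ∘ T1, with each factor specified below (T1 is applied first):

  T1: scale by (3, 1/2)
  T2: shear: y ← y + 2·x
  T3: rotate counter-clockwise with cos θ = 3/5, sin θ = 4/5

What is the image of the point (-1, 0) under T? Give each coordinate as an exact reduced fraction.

T(p) = (3, -6)

T1 scale by (3, 1/2): (-1, 0) → (-3, 0)
T2 shear: y ← y + 2·x: (-3, 0) → (-3, -6)
T3 rotate counter-clockwise with cos θ = 3/5, sin θ = 4/5: (-3, -6) → (3, -6)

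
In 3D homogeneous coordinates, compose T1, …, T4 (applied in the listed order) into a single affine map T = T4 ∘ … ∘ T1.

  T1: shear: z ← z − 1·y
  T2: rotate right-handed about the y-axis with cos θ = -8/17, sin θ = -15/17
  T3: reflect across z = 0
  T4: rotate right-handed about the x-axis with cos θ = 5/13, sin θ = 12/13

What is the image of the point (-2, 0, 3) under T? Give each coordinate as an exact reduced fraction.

T1 shear: z ← z − 1·y: (-2, 0, 3) → (-2, 0, 3)
T2 rotate right-handed about the y-axis with cos θ = -8/17, sin θ = -15/17: (-2, 0, 3) → (-29/17, 0, -54/17)
T3 reflect across z = 0: (-29/17, 0, -54/17) → (-29/17, 0, 54/17)
T4 rotate right-handed about the x-axis with cos θ = 5/13, sin θ = 12/13: (-29/17, 0, 54/17) → (-29/17, -648/221, 270/221)

T(p) = (-29/17, -648/221, 270/221)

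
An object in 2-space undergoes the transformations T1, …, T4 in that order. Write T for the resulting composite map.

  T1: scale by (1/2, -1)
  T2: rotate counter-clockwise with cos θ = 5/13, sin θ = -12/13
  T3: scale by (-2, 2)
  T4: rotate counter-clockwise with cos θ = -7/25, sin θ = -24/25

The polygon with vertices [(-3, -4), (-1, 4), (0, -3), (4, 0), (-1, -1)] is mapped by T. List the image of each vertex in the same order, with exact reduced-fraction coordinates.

image vertices: (2391/325, 1412/325), (-1379/325, -2228/325), (1224/325, 1518/325), (-1012/325, 816/325), (661/325, 302/325)

T1 scale by (1/2, -1): (-3, -4) → (-3/2, 4); (-1, 4) → (-1/2, -4); (0, -3) → (0, 3); (4, 0) → (2, 0); (-1, -1) → (-1/2, 1)
T2 rotate counter-clockwise with cos θ = 5/13, sin θ = -12/13: (-3/2, 4) → (81/26, 38/13); (-1/2, -4) → (-101/26, -14/13); (0, 3) → (36/13, 15/13); (2, 0) → (10/13, -24/13); (-1/2, 1) → (19/26, 11/13)
T3 scale by (-2, 2): (81/26, 38/13) → (-81/13, 76/13); (-101/26, -14/13) → (101/13, -28/13); (36/13, 15/13) → (-72/13, 30/13); (10/13, -24/13) → (-20/13, -48/13); (19/26, 11/13) → (-19/13, 22/13)
T4 rotate counter-clockwise with cos θ = -7/25, sin θ = -24/25: (-81/13, 76/13) → (2391/325, 1412/325); (101/13, -28/13) → (-1379/325, -2228/325); (-72/13, 30/13) → (1224/325, 1518/325); (-20/13, -48/13) → (-1012/325, 816/325); (-19/13, 22/13) → (661/325, 302/325)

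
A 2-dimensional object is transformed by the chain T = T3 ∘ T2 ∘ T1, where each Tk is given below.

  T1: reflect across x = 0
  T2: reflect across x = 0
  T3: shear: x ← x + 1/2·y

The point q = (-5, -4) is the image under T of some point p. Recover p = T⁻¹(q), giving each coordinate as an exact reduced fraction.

T1 = [-1 0 0; 0 1 0; 0 0 1]
T2·T1 = [1 0 0; 0 1 0; 0 0 1]
T3·…·T1 = [1 1/2 0; 0 1 0; 0 0 1]
det M = 1; M⁻¹ = [1 -1/2 0; 0 1 0; 0 0 1]
M⁻¹ · (-5, -4)ᵀ = (-3, -4)ᵀ

p = (-3, -4)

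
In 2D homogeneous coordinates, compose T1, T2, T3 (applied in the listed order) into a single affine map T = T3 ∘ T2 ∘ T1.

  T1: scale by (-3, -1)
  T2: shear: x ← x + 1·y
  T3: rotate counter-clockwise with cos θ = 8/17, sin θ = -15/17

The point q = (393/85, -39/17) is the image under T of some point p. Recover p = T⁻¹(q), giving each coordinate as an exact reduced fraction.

p = (-2/5, -3)

T1 = [-3 0 0; 0 -1 0; 0 0 1]
T2·T1 = [-3 -1 0; 0 -1 0; 0 0 1]
T3·…·T1 = [-24/17 -23/17 0; 45/17 7/17 0; 0 0 1]
det M = 3; M⁻¹ = [7/51 23/51 0; -15/17 -8/17 0; 0 0 1]
M⁻¹ · (393/85, -39/17)ᵀ = (-2/5, -3)ᵀ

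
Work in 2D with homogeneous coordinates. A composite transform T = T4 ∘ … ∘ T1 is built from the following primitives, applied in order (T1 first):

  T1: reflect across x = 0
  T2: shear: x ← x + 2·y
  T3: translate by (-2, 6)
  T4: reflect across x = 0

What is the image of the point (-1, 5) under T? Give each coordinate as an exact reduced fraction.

T1 reflect across x = 0: (-1, 5) → (1, 5)
T2 shear: x ← x + 2·y: (1, 5) → (11, 5)
T3 translate by (-2, 6): (11, 5) → (9, 11)
T4 reflect across x = 0: (9, 11) → (-9, 11)

T(p) = (-9, 11)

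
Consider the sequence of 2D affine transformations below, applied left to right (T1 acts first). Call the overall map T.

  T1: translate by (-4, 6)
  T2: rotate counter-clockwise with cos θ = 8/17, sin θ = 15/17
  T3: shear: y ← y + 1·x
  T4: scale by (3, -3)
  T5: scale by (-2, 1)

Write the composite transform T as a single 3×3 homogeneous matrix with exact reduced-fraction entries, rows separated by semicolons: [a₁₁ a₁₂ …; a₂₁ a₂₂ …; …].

T1 = [1 0 -4; 0 1 6; 0 0 1]
T2·T1 = [8/17 -15/17 -122/17; 15/17 8/17 -12/17; 0 0 1]
T3·…·T1 = [8/17 -15/17 -122/17; 23/17 -7/17 -134/17; 0 0 1]
T4·…·T1 = [24/17 -45/17 -366/17; -69/17 21/17 402/17; 0 0 1]
T5·…·T1 = [-48/17 90/17 732/17; -69/17 21/17 402/17; 0 0 1]

T = [-48/17 90/17 732/17; -69/17 21/17 402/17; 0 0 1]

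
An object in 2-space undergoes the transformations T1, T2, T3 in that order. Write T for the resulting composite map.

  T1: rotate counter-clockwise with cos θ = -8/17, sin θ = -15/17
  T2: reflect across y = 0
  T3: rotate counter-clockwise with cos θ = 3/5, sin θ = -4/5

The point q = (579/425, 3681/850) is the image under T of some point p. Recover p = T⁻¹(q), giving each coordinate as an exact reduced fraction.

T1 = [-8/17 15/17 0; -15/17 -8/17 0; 0 0 1]
T2·T1 = [-8/17 15/17 0; 15/17 8/17 0; 0 0 1]
T3·…·T1 = [36/85 77/85 0; 77/85 -36/85 0; 0 0 1]
det M = -1; M⁻¹ = [36/85 77/85 0; 77/85 -36/85 0; 0 0 1]
M⁻¹ · (579/425, 3681/850)ᵀ = (9/2, -3/5)ᵀ

p = (9/2, -3/5)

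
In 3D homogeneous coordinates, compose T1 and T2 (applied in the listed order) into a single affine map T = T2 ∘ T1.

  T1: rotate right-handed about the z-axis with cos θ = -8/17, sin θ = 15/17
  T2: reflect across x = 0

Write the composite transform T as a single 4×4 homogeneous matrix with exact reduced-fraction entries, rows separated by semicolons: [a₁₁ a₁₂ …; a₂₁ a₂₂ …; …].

T1 = [-8/17 -15/17 0 0; 15/17 -8/17 0 0; 0 0 1 0; 0 0 0 1]
T2·T1 = [8/17 15/17 0 0; 15/17 -8/17 0 0; 0 0 1 0; 0 0 0 1]

T = [8/17 15/17 0 0; 15/17 -8/17 0 0; 0 0 1 0; 0 0 0 1]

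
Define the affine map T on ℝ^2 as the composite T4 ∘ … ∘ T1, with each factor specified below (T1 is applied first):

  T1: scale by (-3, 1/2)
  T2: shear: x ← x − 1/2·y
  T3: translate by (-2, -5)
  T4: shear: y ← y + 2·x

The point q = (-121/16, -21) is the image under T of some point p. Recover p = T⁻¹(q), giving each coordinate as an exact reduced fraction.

T1 = [-3 0 0; 0 1/2 0; 0 0 1]
T2·T1 = [-3 -1/4 0; 0 1/2 0; 0 0 1]
T3·…·T1 = [-3 -1/4 -2; 0 1/2 -5; 0 0 1]
T4·…·T1 = [-3 -1/4 -2; -6 0 -9; 0 0 1]
det M = -3/2; M⁻¹ = [0 -1/6 -3/2; -4 2 10; 0 0 1]
M⁻¹ · (-121/16, -21)ᵀ = (2, -7/4)ᵀ

p = (2, -7/4)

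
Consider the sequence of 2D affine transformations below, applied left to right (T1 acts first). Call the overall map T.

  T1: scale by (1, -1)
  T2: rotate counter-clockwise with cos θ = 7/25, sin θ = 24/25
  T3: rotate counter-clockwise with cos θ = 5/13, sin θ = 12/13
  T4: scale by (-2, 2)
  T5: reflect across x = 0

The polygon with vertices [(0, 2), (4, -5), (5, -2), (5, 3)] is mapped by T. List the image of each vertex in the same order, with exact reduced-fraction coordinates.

image vertices: (816/325, 1012/325), (-4064/325, -898/325), (-3346/325, 1028/325), (-1306/325, 3558/325)

T1 scale by (1, -1): (0, 2) → (0, -2); (4, -5) → (4, 5); (5, -2) → (5, 2); (5, 3) → (5, -3)
T2 rotate counter-clockwise with cos θ = 7/25, sin θ = 24/25: (0, -2) → (48/25, -14/25); (4, 5) → (-92/25, 131/25); (5, 2) → (-13/25, 134/25); (5, -3) → (107/25, 99/25)
T3 rotate counter-clockwise with cos θ = 5/13, sin θ = 12/13: (48/25, -14/25) → (408/325, 506/325); (-92/25, 131/25) → (-2032/325, -449/325); (-13/25, 134/25) → (-1673/325, 514/325); (107/25, 99/25) → (-653/325, 1779/325)
T4 scale by (-2, 2): (408/325, 506/325) → (-816/325, 1012/325); (-2032/325, -449/325) → (4064/325, -898/325); (-1673/325, 514/325) → (3346/325, 1028/325); (-653/325, 1779/325) → (1306/325, 3558/325)
T5 reflect across x = 0: (-816/325, 1012/325) → (816/325, 1012/325); (4064/325, -898/325) → (-4064/325, -898/325); (3346/325, 1028/325) → (-3346/325, 1028/325); (1306/325, 3558/325) → (-1306/325, 3558/325)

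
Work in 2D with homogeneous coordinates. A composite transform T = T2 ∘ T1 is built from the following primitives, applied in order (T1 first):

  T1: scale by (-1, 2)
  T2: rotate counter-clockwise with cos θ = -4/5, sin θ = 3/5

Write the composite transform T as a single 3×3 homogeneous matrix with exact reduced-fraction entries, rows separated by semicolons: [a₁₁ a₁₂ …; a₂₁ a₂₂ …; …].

T = [4/5 -6/5 0; -3/5 -8/5 0; 0 0 1]

T1 = [-1 0 0; 0 2 0; 0 0 1]
T2·T1 = [4/5 -6/5 0; -3/5 -8/5 0; 0 0 1]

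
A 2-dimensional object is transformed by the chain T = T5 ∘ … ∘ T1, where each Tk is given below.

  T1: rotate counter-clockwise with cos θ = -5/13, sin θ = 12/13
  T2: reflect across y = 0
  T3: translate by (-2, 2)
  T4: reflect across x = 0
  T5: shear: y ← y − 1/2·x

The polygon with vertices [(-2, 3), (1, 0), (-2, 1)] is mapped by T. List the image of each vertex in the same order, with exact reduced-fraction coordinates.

T1 rotate counter-clockwise with cos θ = -5/13, sin θ = 12/13: (-2, 3) → (-2, -3); (1, 0) → (-5/13, 12/13); (-2, 1) → (-2/13, -29/13)
T2 reflect across y = 0: (-2, -3) → (-2, 3); (-5/13, 12/13) → (-5/13, -12/13); (-2/13, -29/13) → (-2/13, 29/13)
T3 translate by (-2, 2): (-2, 3) → (-4, 5); (-5/13, -12/13) → (-31/13, 14/13); (-2/13, 29/13) → (-28/13, 55/13)
T4 reflect across x = 0: (-4, 5) → (4, 5); (-31/13, 14/13) → (31/13, 14/13); (-28/13, 55/13) → (28/13, 55/13)
T5 shear: y ← y − 1/2·x: (4, 5) → (4, 3); (31/13, 14/13) → (31/13, -3/26); (28/13, 55/13) → (28/13, 41/13)

image vertices: (4, 3), (31/13, -3/26), (28/13, 41/13)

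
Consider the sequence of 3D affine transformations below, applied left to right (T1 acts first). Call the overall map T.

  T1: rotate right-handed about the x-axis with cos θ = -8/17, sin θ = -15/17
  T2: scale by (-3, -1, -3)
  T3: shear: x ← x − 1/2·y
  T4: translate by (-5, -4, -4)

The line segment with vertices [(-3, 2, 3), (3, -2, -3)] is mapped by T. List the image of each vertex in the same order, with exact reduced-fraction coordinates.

image vertices: (165/34, -97/17, 94/17), (-505/34, -39/17, -230/17)

T1 rotate right-handed about the x-axis with cos θ = -8/17, sin θ = -15/17: (-3, 2, 3) → (-3, 29/17, -54/17); (3, -2, -3) → (3, -29/17, 54/17)
T2 scale by (-3, -1, -3): (-3, 29/17, -54/17) → (9, -29/17, 162/17); (3, -29/17, 54/17) → (-9, 29/17, -162/17)
T3 shear: x ← x − 1/2·y: (9, -29/17, 162/17) → (335/34, -29/17, 162/17); (-9, 29/17, -162/17) → (-335/34, 29/17, -162/17)
T4 translate by (-5, -4, -4): (335/34, -29/17, 162/17) → (165/34, -97/17, 94/17); (-335/34, 29/17, -162/17) → (-505/34, -39/17, -230/17)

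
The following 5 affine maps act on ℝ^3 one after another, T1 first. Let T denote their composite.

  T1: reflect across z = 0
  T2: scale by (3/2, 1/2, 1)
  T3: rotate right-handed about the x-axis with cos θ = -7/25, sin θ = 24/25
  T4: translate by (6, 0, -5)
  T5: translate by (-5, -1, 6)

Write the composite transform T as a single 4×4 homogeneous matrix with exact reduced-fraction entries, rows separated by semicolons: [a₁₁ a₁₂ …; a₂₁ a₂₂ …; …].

T = [3/2 0 0 1; 0 -7/50 24/25 -1; 0 12/25 7/25 1; 0 0 0 1]

T1 = [1 0 0 0; 0 1 0 0; 0 0 -1 0; 0 0 0 1]
T2·T1 = [3/2 0 0 0; 0 1/2 0 0; 0 0 -1 0; 0 0 0 1]
T3·…·T1 = [3/2 0 0 0; 0 -7/50 24/25 0; 0 12/25 7/25 0; 0 0 0 1]
T4·…·T1 = [3/2 0 0 6; 0 -7/50 24/25 0; 0 12/25 7/25 -5; 0 0 0 1]
T5·…·T1 = [3/2 0 0 1; 0 -7/50 24/25 -1; 0 12/25 7/25 1; 0 0 0 1]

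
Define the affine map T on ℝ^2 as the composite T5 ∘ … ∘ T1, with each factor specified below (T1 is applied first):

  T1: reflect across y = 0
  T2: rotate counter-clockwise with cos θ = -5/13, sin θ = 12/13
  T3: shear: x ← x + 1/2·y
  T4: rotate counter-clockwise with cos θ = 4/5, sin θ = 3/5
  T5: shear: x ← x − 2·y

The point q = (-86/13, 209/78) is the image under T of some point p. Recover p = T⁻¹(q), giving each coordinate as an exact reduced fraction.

p = (3, 1/3)

T1 = [1 0 0; 0 -1 0; 0 0 1]
T2·T1 = [-5/13 12/13 0; 12/13 5/13 0; 0 0 1]
T3·…·T1 = [1/13 29/26 0; 12/13 5/13 0; 0 0 1]
T4·…·T1 = [-32/65 43/65 0; 51/65 127/130 0; 0 0 1]
T5·…·T1 = [-134/65 -84/65 0; 51/65 127/130 0; 0 0 1]
det M = -1; M⁻¹ = [-127/130 -84/65 0; 51/65 134/65 0; 0 0 1]
M⁻¹ · (-86/13, 209/78)ᵀ = (3, 1/3)ᵀ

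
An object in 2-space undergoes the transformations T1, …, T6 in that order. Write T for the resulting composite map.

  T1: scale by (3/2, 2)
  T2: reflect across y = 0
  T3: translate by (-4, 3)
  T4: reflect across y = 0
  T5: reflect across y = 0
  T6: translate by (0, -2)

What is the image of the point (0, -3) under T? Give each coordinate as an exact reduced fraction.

T(p) = (-4, 7)

T1 scale by (3/2, 2): (0, -3) → (0, -6)
T2 reflect across y = 0: (0, -6) → (0, 6)
T3 translate by (-4, 3): (0, 6) → (-4, 9)
T4 reflect across y = 0: (-4, 9) → (-4, -9)
T5 reflect across y = 0: (-4, -9) → (-4, 9)
T6 translate by (0, -2): (-4, 9) → (-4, 7)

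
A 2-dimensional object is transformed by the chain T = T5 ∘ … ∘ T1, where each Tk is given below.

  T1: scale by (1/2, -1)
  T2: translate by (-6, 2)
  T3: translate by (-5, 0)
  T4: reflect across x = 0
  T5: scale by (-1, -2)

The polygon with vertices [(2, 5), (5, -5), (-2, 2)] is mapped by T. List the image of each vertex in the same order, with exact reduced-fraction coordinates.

image vertices: (-10, 6), (-17/2, -14), (-12, 0)

T1 scale by (1/2, -1): (2, 5) → (1, -5); (5, -5) → (5/2, 5); (-2, 2) → (-1, -2)
T2 translate by (-6, 2): (1, -5) → (-5, -3); (5/2, 5) → (-7/2, 7); (-1, -2) → (-7, 0)
T3 translate by (-5, 0): (-5, -3) → (-10, -3); (-7/2, 7) → (-17/2, 7); (-7, 0) → (-12, 0)
T4 reflect across x = 0: (-10, -3) → (10, -3); (-17/2, 7) → (17/2, 7); (-12, 0) → (12, 0)
T5 scale by (-1, -2): (10, -3) → (-10, 6); (17/2, 7) → (-17/2, -14); (12, 0) → (-12, 0)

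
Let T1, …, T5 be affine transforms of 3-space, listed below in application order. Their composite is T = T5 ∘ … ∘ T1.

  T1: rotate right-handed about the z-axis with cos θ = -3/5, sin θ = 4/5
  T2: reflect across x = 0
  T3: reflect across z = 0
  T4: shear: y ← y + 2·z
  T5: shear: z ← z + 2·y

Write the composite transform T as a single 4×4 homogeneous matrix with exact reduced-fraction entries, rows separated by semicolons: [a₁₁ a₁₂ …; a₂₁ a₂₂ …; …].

T1 = [-3/5 -4/5 0 0; 4/5 -3/5 0 0; 0 0 1 0; 0 0 0 1]
T2·T1 = [3/5 4/5 0 0; 4/5 -3/5 0 0; 0 0 1 0; 0 0 0 1]
T3·…·T1 = [3/5 4/5 0 0; 4/5 -3/5 0 0; 0 0 -1 0; 0 0 0 1]
T4·…·T1 = [3/5 4/5 0 0; 4/5 -3/5 -2 0; 0 0 -1 0; 0 0 0 1]
T5·…·T1 = [3/5 4/5 0 0; 4/5 -3/5 -2 0; 8/5 -6/5 -5 0; 0 0 0 1]

T = [3/5 4/5 0 0; 4/5 -3/5 -2 0; 8/5 -6/5 -5 0; 0 0 0 1]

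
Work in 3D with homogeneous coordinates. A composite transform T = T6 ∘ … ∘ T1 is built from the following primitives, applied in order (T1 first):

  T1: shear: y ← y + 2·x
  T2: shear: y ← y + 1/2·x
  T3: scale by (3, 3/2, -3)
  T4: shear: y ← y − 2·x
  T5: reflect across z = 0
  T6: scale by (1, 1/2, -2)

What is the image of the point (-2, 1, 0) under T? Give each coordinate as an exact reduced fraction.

T1 shear: y ← y + 2·x: (-2, 1, 0) → (-2, -3, 0)
T2 shear: y ← y + 1/2·x: (-2, -3, 0) → (-2, -4, 0)
T3 scale by (3, 3/2, -3): (-2, -4, 0) → (-6, -6, 0)
T4 shear: y ← y − 2·x: (-6, -6, 0) → (-6, 6, 0)
T5 reflect across z = 0: (-6, 6, 0) → (-6, 6, 0)
T6 scale by (1, 1/2, -2): (-6, 6, 0) → (-6, 3, 0)

T(p) = (-6, 3, 0)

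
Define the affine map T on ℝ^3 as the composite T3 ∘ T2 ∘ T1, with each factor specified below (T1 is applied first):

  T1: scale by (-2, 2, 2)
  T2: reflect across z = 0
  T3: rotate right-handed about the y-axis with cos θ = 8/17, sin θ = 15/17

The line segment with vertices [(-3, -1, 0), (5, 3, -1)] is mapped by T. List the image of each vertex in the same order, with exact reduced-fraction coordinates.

image vertices: (48/17, -2, -90/17), (-50/17, 6, 166/17)

T1 scale by (-2, 2, 2): (-3, -1, 0) → (6, -2, 0); (5, 3, -1) → (-10, 6, -2)
T2 reflect across z = 0: (6, -2, 0) → (6, -2, 0); (-10, 6, -2) → (-10, 6, 2)
T3 rotate right-handed about the y-axis with cos θ = 8/17, sin θ = 15/17: (6, -2, 0) → (48/17, -2, -90/17); (-10, 6, 2) → (-50/17, 6, 166/17)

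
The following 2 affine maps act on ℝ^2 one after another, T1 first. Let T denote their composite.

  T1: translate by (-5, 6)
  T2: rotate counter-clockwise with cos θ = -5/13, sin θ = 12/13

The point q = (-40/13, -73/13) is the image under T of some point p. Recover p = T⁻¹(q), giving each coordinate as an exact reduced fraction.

p = (1, -1)

T1 = [1 0 -5; 0 1 6; 0 0 1]
T2·T1 = [-5/13 -12/13 -47/13; 12/13 -5/13 -90/13; 0 0 1]
det M = 1; M⁻¹ = [-5/13 12/13 5; -12/13 -5/13 -6; 0 0 1]
M⁻¹ · (-40/13, -73/13)ᵀ = (1, -1)ᵀ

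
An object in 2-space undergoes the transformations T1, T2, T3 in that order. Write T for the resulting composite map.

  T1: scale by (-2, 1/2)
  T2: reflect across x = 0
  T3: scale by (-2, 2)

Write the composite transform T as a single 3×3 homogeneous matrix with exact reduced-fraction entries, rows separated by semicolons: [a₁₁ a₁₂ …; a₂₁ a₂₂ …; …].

T1 = [-2 0 0; 0 1/2 0; 0 0 1]
T2·T1 = [2 0 0; 0 1/2 0; 0 0 1]
T3·…·T1 = [-4 0 0; 0 1 0; 0 0 1]

T = [-4 0 0; 0 1 0; 0 0 1]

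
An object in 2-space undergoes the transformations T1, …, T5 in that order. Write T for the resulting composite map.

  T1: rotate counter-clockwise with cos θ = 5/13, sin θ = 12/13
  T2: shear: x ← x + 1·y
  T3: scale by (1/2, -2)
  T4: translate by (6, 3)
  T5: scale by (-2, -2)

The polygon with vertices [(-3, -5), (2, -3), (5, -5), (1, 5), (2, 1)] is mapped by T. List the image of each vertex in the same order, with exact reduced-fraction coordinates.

image vertices: (-140/13, -322/13), (-211/13, -42/13), (-276/13, 62/13), (-138/13, 70/13), (-183/13, 38/13)

T1 rotate counter-clockwise with cos θ = 5/13, sin θ = 12/13: (-3, -5) → (45/13, -61/13); (2, -3) → (46/13, 9/13); (5, -5) → (85/13, 35/13); (1, 5) → (-55/13, 37/13); (2, 1) → (-2/13, 29/13)
T2 shear: x ← x + 1·y: (45/13, -61/13) → (-16/13, -61/13); (46/13, 9/13) → (55/13, 9/13); (85/13, 35/13) → (120/13, 35/13); (-55/13, 37/13) → (-18/13, 37/13); (-2/13, 29/13) → (27/13, 29/13)
T3 scale by (1/2, -2): (-16/13, -61/13) → (-8/13, 122/13); (55/13, 9/13) → (55/26, -18/13); (120/13, 35/13) → (60/13, -70/13); (-18/13, 37/13) → (-9/13, -74/13); (27/13, 29/13) → (27/26, -58/13)
T4 translate by (6, 3): (-8/13, 122/13) → (70/13, 161/13); (55/26, -18/13) → (211/26, 21/13); (60/13, -70/13) → (138/13, -31/13); (-9/13, -74/13) → (69/13, -35/13); (27/26, -58/13) → (183/26, -19/13)
T5 scale by (-2, -2): (70/13, 161/13) → (-140/13, -322/13); (211/26, 21/13) → (-211/13, -42/13); (138/13, -31/13) → (-276/13, 62/13); (69/13, -35/13) → (-138/13, 70/13); (183/26, -19/13) → (-183/13, 38/13)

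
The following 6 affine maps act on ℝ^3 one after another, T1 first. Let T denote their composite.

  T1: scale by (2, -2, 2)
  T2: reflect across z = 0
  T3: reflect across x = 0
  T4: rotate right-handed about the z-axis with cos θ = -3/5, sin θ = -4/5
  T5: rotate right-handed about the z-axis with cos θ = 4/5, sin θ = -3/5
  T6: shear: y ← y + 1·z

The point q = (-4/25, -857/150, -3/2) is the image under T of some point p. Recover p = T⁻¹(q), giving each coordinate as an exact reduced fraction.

p = (-2/3, -2, 3/4)

T1 = [2 0 0 0; 0 -2 0 0; 0 0 2 0; 0 0 0 1]
T2·T1 = [2 0 0 0; 0 -2 0 0; 0 0 -2 0; 0 0 0 1]
T3·…·T1 = [-2 0 0 0; 0 -2 0 0; 0 0 -2 0; 0 0 0 1]
T4·…·T1 = [6/5 -8/5 0 0; 8/5 6/5 0 0; 0 0 -2 0; 0 0 0 1]
T5·…·T1 = [48/25 -14/25 0 0; 14/25 48/25 0 0; 0 0 -2 0; 0 0 0 1]
T6·…·T1 = [48/25 -14/25 0 0; 14/25 48/25 -2 0; 0 0 -2 0; 0 0 0 1]
det M = -8; M⁻¹ = [12/25 7/50 -7/50 0; -7/50 12/25 -12/25 0; 0 0 -1/2 0; 0 0 0 1]
M⁻¹ · (-4/25, -857/150, -3/2)ᵀ = (-2/3, -2, 3/4)ᵀ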